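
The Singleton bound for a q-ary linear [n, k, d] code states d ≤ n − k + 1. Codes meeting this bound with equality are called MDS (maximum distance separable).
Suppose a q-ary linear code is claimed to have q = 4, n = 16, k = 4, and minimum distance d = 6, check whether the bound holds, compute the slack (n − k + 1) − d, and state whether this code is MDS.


Singleton RHS = n − k + 1 = 13, slack = 7, bound satisfied, not MDS.

Singleton bound: d ≤ n − k + 1.
Here n = 16, k = 4, so n − k + 1 = 13.
Given d = 6, check d ≤ 13: YES.
Slack = (n − k + 1) − d = 7.
The code is NOT MDS (slack = 7 > 0).
Description: the claimed parameters are [16, 4, 6]_4; such a code would be non-MDS.


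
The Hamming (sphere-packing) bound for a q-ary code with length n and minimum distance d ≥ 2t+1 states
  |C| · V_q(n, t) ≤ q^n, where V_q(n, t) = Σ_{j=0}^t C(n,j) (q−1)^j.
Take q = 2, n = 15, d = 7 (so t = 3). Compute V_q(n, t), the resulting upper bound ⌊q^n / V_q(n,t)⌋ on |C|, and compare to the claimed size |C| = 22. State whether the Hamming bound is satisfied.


V_q(n, t) = 576, q^n = 32768, Hamming bound = 56, |C| = 22 ≤ bound (satisfied).

Step 1: Compute V_q(n, t) = Σ_{j=0}^3 C(n, j) (q−1)^j.
  j = 0: C(15,0)·(1)^0 = 1·1 = 1.
  j = 1: C(15,1)·(1)^1 = 15·1 = 15.
  j = 2: C(15,2)·(1)^2 = 105·1 = 105.
  j = 3: C(15,3)·(1)^3 = 455·1 = 455.
  V_q(n, t) = 1 + 15 + 105 + 455 = 576.
Step 2: q^n = 2^15 = 32768.
Step 3: Hamming bound ⌊q^n / V_q(n,t)⌋ = ⌊32768/576⌋ = 56.
Step 4: Compare |C| = 22 to 56: satisfied.
The claimed |C| lies below the Hamming bound.


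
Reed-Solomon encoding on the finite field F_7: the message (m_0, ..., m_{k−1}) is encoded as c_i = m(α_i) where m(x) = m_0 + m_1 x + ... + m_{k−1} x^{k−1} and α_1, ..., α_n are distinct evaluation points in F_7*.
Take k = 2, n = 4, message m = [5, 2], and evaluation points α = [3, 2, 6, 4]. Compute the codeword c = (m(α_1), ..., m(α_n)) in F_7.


c = [4, 2, 3, 6]

Message polynomial: m(x) = 5 + 2·x (mod 7).
For each evaluation point α_i, compute m(α_i) mod 7:
  α_1 = 3: Horner steps 2 → 4, so m(3) = 4.
  α_2 = 2: Horner steps 2 → 2, so m(2) = 2.
  α_3 = 6: Horner steps 2 → 3, so m(6) = 3.
  α_4 = 4: Horner steps 2 → 6, so m(4) = 6.
Codeword c = [4, 2, 3, 6] ∈ F_7^4.


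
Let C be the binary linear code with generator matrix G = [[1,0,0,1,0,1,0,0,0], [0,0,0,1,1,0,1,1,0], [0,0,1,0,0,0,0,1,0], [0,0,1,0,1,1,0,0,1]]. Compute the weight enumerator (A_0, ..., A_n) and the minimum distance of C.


Weight distribution: A_0 = 1, A_2 = 1, A_3 = 2, A_4 = 5, A_5 = 6, A_6 = 1. Minimum distance d = 2.

Enumerate all 2^4 = 16 messages m ∈ F_2^4.
For each, compute codeword c = mG in F_2^9, then tally its weight.
  m = 0000 → c = 000000000, weight = 0.
  m = 1000 → c = 100101000, weight = 3.
  m = 0100 → c = 000110110, weight = 4.
  m = 1100 → c = 100011110, weight = 5.
  m = 0010 → c = 001000010, weight = 2.
  m = 1010 → c = 101101010, weight = 5.
  m = 0110 → c = 001110100, weight = 4.
  m = 1110 → c = 101011100, weight = 5.
  m = 0001 → c = 001011001, weight = 4.
  m = 1001 → c = 101110001, weight = 5.
  m = 0101 → c = 001101111, weight = 6.
  m = 1101 → c = 101000111, weight = 5.
  m = 0011 → c = 000011011, weight = 4.
  m = 1011 → c = 100110011, weight = 5.
  m = 0111 → c = 000101101, weight = 4.
  m = 1111 → c = 100000101, weight = 3.
Tally weights:
  weight 0: 1 codewords.
  weight 2: 1 codewords.
  weight 3: 2 codewords.
  weight 4: 5 codewords.
  weight 5: 6 codewords.
  weight 6: 1 codewords.
Minimum distance d = smallest w > 0 with A_w > 0 = 2.
Sanity: Σ A_w = 16 = 2^4 = 16 ✓.


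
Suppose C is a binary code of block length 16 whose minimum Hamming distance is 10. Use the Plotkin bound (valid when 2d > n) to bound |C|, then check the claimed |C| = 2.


Plotkin bound M ≤ 4; given |C| = 2 ≤ bound (satisfied).

Check applicability: 2d = 20, n = 16.
2d − n = 4 > 0, so Plotkin applies.
Compute d/(2d−n) = 10/4 ≈ 2.5000.
⌊d/(2d−n)⌋ = 2.
Plotkin bound: M ≤ 2·2 = 4.
Given |C| = 2, check: satisfied.
This |C| is below the Plotkin bound.


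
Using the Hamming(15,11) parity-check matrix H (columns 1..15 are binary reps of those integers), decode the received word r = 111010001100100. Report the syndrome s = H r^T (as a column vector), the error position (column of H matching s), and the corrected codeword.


s = (1, 0, 1, 1)^T, error position = 11, corrected codeword c = 111010001110100

Compute s = H r^T mod 2 one row at a time:
  s_1 = 0 + 1 + 1 + 0 + 0 + 1 + 0 + 0 = 3 ≡ 1 (mod 2).
  s_2 = 0 + 1 + 0 + 0 + 0 + 1 + 0 + 0 = 2 ≡ 0 (mod 2).
  s_3 = 1 + 1 + 0 + 0 + 1 + 0 + 0 + 0 = 3 ≡ 1 (mod 2).
  s_4 = 1 + 1 + 1 + 0 + 1 + 0 + 1 + 0 = 5 ≡ 1 (mod 2).
s = (1, 0, 1, 1)^T — this equals column 11 of H (binary 1011), so error is at position 11.
Correct: flip bit 11 of r = 111010001100100 to get c = 111010001110100.


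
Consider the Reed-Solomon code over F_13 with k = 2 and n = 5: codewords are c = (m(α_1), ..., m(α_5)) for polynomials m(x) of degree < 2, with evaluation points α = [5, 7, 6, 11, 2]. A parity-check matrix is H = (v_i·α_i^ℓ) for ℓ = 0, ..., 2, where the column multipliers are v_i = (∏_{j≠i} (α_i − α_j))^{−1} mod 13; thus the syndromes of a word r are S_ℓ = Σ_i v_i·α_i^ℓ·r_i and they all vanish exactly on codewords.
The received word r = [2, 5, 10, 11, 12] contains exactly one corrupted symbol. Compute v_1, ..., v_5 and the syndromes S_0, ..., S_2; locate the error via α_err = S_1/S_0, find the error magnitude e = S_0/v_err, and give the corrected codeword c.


S = (3, 6, 12), error at position 5, error magnitude e = 8, c = [2, 5, 10, 11, 4].

Step 1: column multipliers v_i = (∏_{j≠i}(α_i − α_j))^{−1} mod 13.
  i = 1 (α = 5): (5−7)(5−6)(5−11)(5−2) = (−2)·(−1)·(−6)·3 = −36 ≡ 3, so v_1 = 3^{−1} = 9 (mod 13).
  i = 2 (α = 7): (7−5)(7−6)(7−11)(7−2) = 2·1·(−4)·5 = −40 ≡ 12, so v_2 = 12^{−1} = 12 (mod 13).
  i = 3 (α = 6): (6−5)(6−7)(6−11)(6−2) = 1·(−1)·(−5)·4 = 20 ≡ 7, so v_3 = 7^{−1} = 2 (mod 13).
  i = 4 (α = 11): (11−5)(11−7)(11−6)(11−2) = 6·4·5·9 = 1080 ≡ 1, so v_4 = 1^{−1} = 1 (mod 13).
  i = 5 (α = 2): (2−5)(2−7)(2−6)(2−11) = (−3)·(−5)·(−4)·(−9) = 540 ≡ 7, so v_5 = 7^{−1} = 2 (mod 13).
  v = [9, 12, 2, 1, 2].
Step 2: syndromes of r = [2, 5, 10, 11, 12] (all sums mod 13).
  S_0 = Σ v_i r_i = 9·2 + 12·5 + 2·10 + 1·11 + 2·12 = 133 ≡ 3.
  S_1 = Σ v_i α_i r_i = 9·5·2 + 12·7·5 + 2·6·10 + 1·11·11 + 2·2·12 = 799 ≡ 6.
  α_i^2 mod 13 = [12, 10, 10, 4, 4].
  S_2 = Σ v_i α_i^2 r_i = 9·12·2 + 12·10·5 + 2·10·10 + 1·4·11 + 2·4·12 = 1156 ≡ 12.
  S = (3, 6, 12) ≠ 0, so r is not a codeword (an error is present).
Step 3: locate the error. For a single error e at position i, S_ℓ = v_i·e·α_i^ℓ, so α_err = S_1/S_0.
  S_0^{−1} = 3^{−1} = 9 (mod 13), so α_err = 6·9 = 54 ≡ 2 = α_5. Error position i = 5.
  Consistency check: S_2/S_1 = 12·11 = 132 ≡ 2 = α_err ✓ (single-error assumption holds).
Step 4: error magnitude e = S_0/v_5 = S_0·∏_{j≠5}(α_5 − α_j) = 3·7 = 21 ≡ 8 (mod 13).
Step 5: correct position 5: c_5 = r_5 − e = 12 − 8 ≡ 4 (mod 13). Hence c = [2, 5, 10, 11, 4].
  Check: interpolating c through the α_i gives m(x) = 1 + 8·x (degree < 2) with m(α_i) = c_i for every i, so c is indeed a codeword.


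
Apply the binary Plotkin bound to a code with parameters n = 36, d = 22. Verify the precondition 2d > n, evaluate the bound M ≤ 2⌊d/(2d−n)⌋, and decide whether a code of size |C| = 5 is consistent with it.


Plotkin bound M ≤ 4; given |C| = 5 > bound (violated).

Check applicability: 2d = 44, n = 36.
2d − n = 8 > 0, so Plotkin applies.
Compute d/(2d−n) = 22/8 ≈ 2.7500.
⌊d/(2d−n)⌋ = 2.
Plotkin bound: M ≤ 2·2 = 4.
Given |C| = 5, check: VIOLATED.
This |C| is above the Plotkin bound, so no binary code with n = 36, d = 22 and 5 codewords exists.


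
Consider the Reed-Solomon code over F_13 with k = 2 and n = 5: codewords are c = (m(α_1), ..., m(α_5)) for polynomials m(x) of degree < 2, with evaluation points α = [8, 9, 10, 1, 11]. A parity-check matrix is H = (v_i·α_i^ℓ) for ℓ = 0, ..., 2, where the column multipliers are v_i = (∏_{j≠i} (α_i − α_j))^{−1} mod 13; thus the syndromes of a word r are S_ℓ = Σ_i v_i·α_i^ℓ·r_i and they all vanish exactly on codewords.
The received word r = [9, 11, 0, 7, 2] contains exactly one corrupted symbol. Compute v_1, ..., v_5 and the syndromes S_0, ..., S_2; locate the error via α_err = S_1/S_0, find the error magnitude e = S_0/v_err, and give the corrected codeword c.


S = (10, 10, 10), error at position 4, error magnitude e = 12, c = [9, 11, 0, 8, 2].

Step 1: column multipliers v_i = (∏_{j≠i}(α_i − α_j))^{−1} mod 13.
  i = 1 (α = 8): (8−9)(8−10)(8−1)(8−11) = (−1)·(−2)·7·(−3) = −42 ≡ 10, so v_1 = 10^{−1} = 4 (mod 13).
  i = 2 (α = 9): (9−8)(9−10)(9−1)(9−11) = 1·(−1)·8·(−2) = 16 ≡ 3, so v_2 = 3^{−1} = 9 (mod 13).
  i = 3 (α = 10): (10−8)(10−9)(10−1)(10−11) = 2·1·9·(−1) = −18 ≡ 8, so v_3 = 8^{−1} = 5 (mod 13).
  i = 4 (α = 1): (1−8)(1−9)(1−10)(1−11) = (−7)·(−8)·(−9)·(−10) = 5040 ≡ 9, so v_4 = 9^{−1} = 3 (mod 13).
  i = 5 (α = 11): (11−8)(11−9)(11−10)(11−1) = 3·2·1·10 = 60 ≡ 8, so v_5 = 8^{−1} = 5 (mod 13).
  v = [4, 9, 5, 3, 5].
Step 2: syndromes of r = [9, 11, 0, 7, 2] (all sums mod 13).
  S_0 = Σ v_i r_i = 4·9 + 9·11 + 5·0 + 3·7 + 5·2 = 166 ≡ 10.
  S_1 = Σ v_i α_i r_i = 4·8·9 + 9·9·11 + 5·10·0 + 3·1·7 + 5·11·2 = 1310 ≡ 10.
  α_i^2 mod 13 = [12, 3, 9, 1, 4].
  S_2 = Σ v_i α_i^2 r_i = 4·12·9 + 9·3·11 + 5·9·0 + 3·1·7 + 5·4·2 = 790 ≡ 10.
  S = (10, 10, 10) ≠ 0, so r is not a codeword (an error is present).
Step 3: locate the error. For a single error e at position i, S_ℓ = v_i·e·α_i^ℓ, so α_err = S_1/S_0.
  S_0^{−1} = 10^{−1} = 4 (mod 13), so α_err = 10·4 = 40 ≡ 1 = α_4. Error position i = 4.
  Consistency check: S_2/S_1 = 10·4 = 40 ≡ 1 = α_err ✓ (single-error assumption holds).
Step 4: error magnitude e = S_0/v_4 = S_0·∏_{j≠4}(α_4 − α_j) = 10·9 = 90 ≡ 12 (mod 13).
Step 5: correct position 4: c_4 = r_4 − e = 7 − 12 ≡ 8 (mod 13). Hence c = [9, 11, 0, 8, 2].
  Check: interpolating c through the α_i gives m(x) = 6 + 2·x (degree < 2) with m(α_i) = c_i for every i, so c is indeed a codeword.


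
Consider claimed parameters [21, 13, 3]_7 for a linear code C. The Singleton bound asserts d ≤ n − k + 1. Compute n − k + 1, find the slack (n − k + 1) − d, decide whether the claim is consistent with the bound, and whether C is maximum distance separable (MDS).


Singleton RHS = n − k + 1 = 9, slack = 6, bound satisfied, not MDS.

Singleton bound: d ≤ n − k + 1.
Here n = 21, k = 13, so n − k + 1 = 9.
Given d = 3, check d ≤ 9: YES.
Slack = (n − k + 1) − d = 6.
The code is NOT MDS (slack = 6 > 0).
Description: the claimed parameters are [21, 13, 3]_7; such a code would be non-MDS.


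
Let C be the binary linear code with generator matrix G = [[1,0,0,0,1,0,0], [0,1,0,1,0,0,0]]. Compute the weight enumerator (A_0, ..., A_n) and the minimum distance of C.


Weight distribution: A_0 = 1, A_2 = 2, A_4 = 1. Minimum distance d = 2.

Enumerate all 2^2 = 4 messages m ∈ F_2^2.
For each, compute codeword c = mG in F_2^7, then tally its weight.
  m = 00 → c = 0000000, weight = 0.
  m = 10 → c = 1000100, weight = 2.
  m = 01 → c = 0101000, weight = 2.
  m = 11 → c = 1101100, weight = 4.
Tally weights:
  weight 0: 1 codewords.
  weight 2: 2 codewords.
  weight 4: 1 codewords.
Minimum distance d = smallest w > 0 with A_w > 0 = 2.
Sanity: Σ A_w = 4 = 2^2 = 4 ✓.


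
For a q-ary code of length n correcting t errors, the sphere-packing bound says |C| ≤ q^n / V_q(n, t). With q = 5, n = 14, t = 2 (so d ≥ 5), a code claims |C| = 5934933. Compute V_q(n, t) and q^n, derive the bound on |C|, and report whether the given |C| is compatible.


V_q(n, t) = 1513, q^n = 6103515625, Hamming bound = 4034048, |C| = 5934933 > bound (violated).

Step 1: Compute V_q(n, t) = Σ_{j=0}^2 C(n, j) (q−1)^j.
  j = 0: C(14,0)·(4)^0 = 1·1 = 1.
  j = 1: C(14,1)·(4)^1 = 14·4 = 56.
  j = 2: C(14,2)·(4)^2 = 91·16 = 1456.
  V_q(n, t) = 1 + 56 + 1456 = 1513.
Step 2: q^n = 5^14 = 6103515625.
Step 3: Hamming bound ⌊q^n / V_q(n,t)⌋ = ⌊6103515625/1513⌋ = 4034048.
Step 4: Compare |C| = 5934933 to 4034048: violated.
The claimed |C| lies above the Hamming bound, so no 5-ary code of length 14 with d ≥ 5 can have 5934933 codewords.


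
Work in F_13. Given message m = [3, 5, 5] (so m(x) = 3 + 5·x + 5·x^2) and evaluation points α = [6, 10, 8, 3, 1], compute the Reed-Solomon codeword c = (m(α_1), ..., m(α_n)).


c = [5, 7, 12, 11, 0]

Message polynomial: m(x) = 3 + 5·x + 5·x^2 (mod 13).
For each evaluation point α_i, compute m(α_i) mod 13:
  α_1 = 6: Horner steps 5 → 9 → 5, so m(6) = 5.
  α_2 = 10: Horner steps 5 → 3 → 7, so m(10) = 7.
  α_3 = 8: Horner steps 5 → 6 → 12, so m(8) = 12.
  α_4 = 3: Horner steps 5 → 7 → 11, so m(3) = 11.
  α_5 = 1: Horner steps 5 → 10 → 0, so m(1) = 0.
Codeword c = [5, 7, 12, 11, 0] ∈ F_13^5.


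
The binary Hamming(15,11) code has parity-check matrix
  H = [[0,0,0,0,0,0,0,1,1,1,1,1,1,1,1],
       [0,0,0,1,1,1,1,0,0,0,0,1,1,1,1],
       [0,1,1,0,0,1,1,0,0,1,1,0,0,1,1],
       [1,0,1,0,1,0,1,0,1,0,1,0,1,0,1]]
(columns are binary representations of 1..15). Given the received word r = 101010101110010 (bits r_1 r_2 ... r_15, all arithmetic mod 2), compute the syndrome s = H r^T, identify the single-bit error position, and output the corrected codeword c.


s = (0, 1, 1, 0)^T, error position = 6, corrected codeword c = 101011101110010

Compute s = H r^T mod 2 one row at a time:
  s_1 = 0 + 1 + 1 + 1 + 0 + 0 + 1 + 0 = 4 ≡ 0 (mod 2).
  s_2 = 0 + 1 + 0 + 1 + 0 + 0 + 1 + 0 = 3 ≡ 1 (mod 2).
  s_3 = 0 + 1 + 0 + 1 + 1 + 1 + 1 + 0 = 5 ≡ 1 (mod 2).
  s_4 = 1 + 1 + 1 + 1 + 1 + 1 + 0 + 0 = 6 ≡ 0 (mod 2).
s = (0, 1, 1, 0)^T — this equals column 6 of H (binary 0110), so error is at position 6.
Correct: flip bit 6 of r = 101010101110010 to get c = 101011101110010.


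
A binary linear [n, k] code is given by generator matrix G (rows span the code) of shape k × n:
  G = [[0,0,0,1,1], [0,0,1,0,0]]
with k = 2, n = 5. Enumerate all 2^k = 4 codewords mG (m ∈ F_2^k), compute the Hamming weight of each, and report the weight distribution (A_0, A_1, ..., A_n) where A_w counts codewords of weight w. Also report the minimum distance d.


Weight distribution: A_0 = 1, A_1 = 1, A_2 = 1, A_3 = 1. Minimum distance d = 1.

Enumerate all 2^2 = 4 messages m ∈ F_2^2.
For each, compute codeword c = mG in F_2^5, then tally its weight.
  m = 00 → c = 00000, weight = 0.
  m = 10 → c = 00011, weight = 2.
  m = 01 → c = 00100, weight = 1.
  m = 11 → c = 00111, weight = 3.
Tally weights:
  weight 0: 1 codewords.
  weight 1: 1 codewords.
  weight 2: 1 codewords.
  weight 3: 1 codewords.
Minimum distance d = smallest w > 0 with A_w > 0 = 1.
Sanity: Σ A_w = 4 = 2^2 = 4 ✓.


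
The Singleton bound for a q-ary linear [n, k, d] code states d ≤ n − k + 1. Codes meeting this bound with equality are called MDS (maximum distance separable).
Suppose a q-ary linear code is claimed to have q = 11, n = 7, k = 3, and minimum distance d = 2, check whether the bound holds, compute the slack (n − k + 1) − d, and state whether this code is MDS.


Singleton RHS = n − k + 1 = 5, slack = 3, bound satisfied, not MDS.

Singleton bound: d ≤ n − k + 1.
Here n = 7, k = 3, so n − k + 1 = 5.
Given d = 2, check d ≤ 5: YES.
Slack = (n − k + 1) − d = 3.
The code is NOT MDS (slack = 3 > 0).
Description: the claimed parameters are [7, 3, 2]_11; such a code would be non-MDS.


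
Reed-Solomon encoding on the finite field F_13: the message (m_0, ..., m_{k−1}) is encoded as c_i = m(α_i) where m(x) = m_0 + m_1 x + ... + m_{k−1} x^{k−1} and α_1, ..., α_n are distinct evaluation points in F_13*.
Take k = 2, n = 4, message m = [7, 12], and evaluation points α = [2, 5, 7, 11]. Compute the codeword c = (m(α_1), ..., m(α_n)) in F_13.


c = [5, 2, 0, 9]

Message polynomial: m(x) = 7 + 12·x (mod 13).
For each evaluation point α_i, compute m(α_i) mod 13:
  α_1 = 2: Horner steps 12 → 5, so m(2) = 5.
  α_2 = 5: Horner steps 12 → 2, so m(5) = 2.
  α_3 = 7: Horner steps 12 → 0, so m(7) = 0.
  α_4 = 11: Horner steps 12 → 9, so m(11) = 9.
Codeword c = [5, 2, 0, 9] ∈ F_13^4.


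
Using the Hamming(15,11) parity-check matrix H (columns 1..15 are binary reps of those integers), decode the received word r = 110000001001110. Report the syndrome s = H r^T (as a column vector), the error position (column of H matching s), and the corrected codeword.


s = (0, 1, 0, 1)^T, error position = 5, corrected codeword c = 110010001001110

Compute s = H r^T mod 2 one row at a time:
  s_1 = 0 + 1 + 0 + 0 + 1 + 1 + 1 + 0 = 4 ≡ 0 (mod 2).
  s_2 = 0 + 0 + 0 + 0 + 1 + 1 + 1 + 0 = 3 ≡ 1 (mod 2).
  s_3 = 1 + 0 + 0 + 0 + 0 + 0 + 1 + 0 = 2 ≡ 0 (mod 2).
  s_4 = 1 + 0 + 0 + 0 + 1 + 0 + 1 + 0 = 3 ≡ 1 (mod 2).
s = (0, 1, 0, 1)^T — this equals column 5 of H (binary 0101), so error is at position 5.
Correct: flip bit 5 of r = 110000001001110 to get c = 110010001001110.


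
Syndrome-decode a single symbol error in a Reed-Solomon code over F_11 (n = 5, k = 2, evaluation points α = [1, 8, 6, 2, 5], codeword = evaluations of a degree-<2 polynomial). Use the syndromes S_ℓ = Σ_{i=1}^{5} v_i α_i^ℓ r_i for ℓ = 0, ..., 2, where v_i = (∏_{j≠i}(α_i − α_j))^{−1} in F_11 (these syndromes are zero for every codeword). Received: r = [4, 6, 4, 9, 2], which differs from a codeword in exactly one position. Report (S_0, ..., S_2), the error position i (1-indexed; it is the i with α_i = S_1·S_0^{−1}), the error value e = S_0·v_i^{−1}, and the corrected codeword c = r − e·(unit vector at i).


S = (2, 1, 6), error at position 3, error magnitude e = 8, c = [4, 6, 7, 9, 2].

Step 1: column multipliers v_i = (∏_{j≠i}(α_i − α_j))^{−1} mod 11.
  i = 1 (α = 1): (1−8)(1−6)(1−2)(1−5) = (−7)·(−5)·(−1)·(−4) = 140 ≡ 8, so v_1 = 8^{−1} = 7 (mod 11).
  i = 2 (α = 8): (8−1)(8−6)(8−2)(8−5) = 7·2·6·3 = 252 ≡ 10, so v_2 = 10^{−1} = 10 (mod 11).
  i = 3 (α = 6): (6−1)(6−8)(6−2)(6−5) = 5·(−2)·4·1 = −40 ≡ 4, so v_3 = 4^{−1} = 3 (mod 11).
  i = 4 (α = 2): (2−1)(2−8)(2−6)(2−5) = 1·(−6)·(−4)·(−3) = −72 ≡ 5, so v_4 = 5^{−1} = 9 (mod 11).
  i = 5 (α = 5): (5−1)(5−8)(5−6)(5−2) = 4·(−3)·(−1)·3 = 36 ≡ 3, so v_5 = 3^{−1} = 4 (mod 11).
  v = [7, 10, 3, 9, 4].
Step 2: syndromes of r = [4, 6, 4, 9, 2] (all sums mod 11).
  S_0 = Σ v_i r_i = 7·4 + 10·6 + 3·4 + 9·9 + 4·2 = 189 ≡ 2.
  S_1 = Σ v_i α_i r_i = 7·1·4 + 10·8·6 + 3·6·4 + 9·2·9 + 4·5·2 = 782 ≡ 1.
  α_i^2 mod 11 = [1, 9, 3, 4, 3].
  S_2 = Σ v_i α_i^2 r_i = 7·1·4 + 10·9·6 + 3·3·4 + 9·4·9 + 4·3·2 = 952 ≡ 6.
  S = (2, 1, 6) ≠ 0, so r is not a codeword (an error is present).
Step 3: locate the error. For a single error e at position i, S_ℓ = v_i·e·α_i^ℓ, so α_err = S_1/S_0.
  S_0^{−1} = 2^{−1} = 6 (mod 11), so α_err = 1·6 = 6 ≡ 6 = α_3. Error position i = 3.
  Consistency check: S_2/S_1 = 6·1 = 6 ≡ 6 = α_err ✓ (single-error assumption holds).
Step 4: error magnitude e = S_0/v_3 = S_0·∏_{j≠3}(α_3 − α_j) = 2·4 = 8 ≡ 8 (mod 11).
Step 5: correct position 3: c_3 = r_3 − e = 4 − 8 ≡ 7 (mod 11). Hence c = [4, 6, 7, 9, 2].
  Check: interpolating c through the α_i gives m(x) = 10 + 5·x (degree < 2) with m(α_i) = c_i for every i, so c is indeed a codeword.


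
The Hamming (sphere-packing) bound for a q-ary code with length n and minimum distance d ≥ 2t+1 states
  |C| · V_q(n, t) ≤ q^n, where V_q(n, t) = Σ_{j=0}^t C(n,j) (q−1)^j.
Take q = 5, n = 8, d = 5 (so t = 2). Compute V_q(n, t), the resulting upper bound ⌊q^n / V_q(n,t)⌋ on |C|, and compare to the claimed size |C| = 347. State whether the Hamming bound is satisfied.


V_q(n, t) = 481, q^n = 390625, Hamming bound = 812, |C| = 347 ≤ bound (satisfied).

Step 1: Compute V_q(n, t) = Σ_{j=0}^2 C(n, j) (q−1)^j.
  j = 0: C(8,0)·(4)^0 = 1·1 = 1.
  j = 1: C(8,1)·(4)^1 = 8·4 = 32.
  j = 2: C(8,2)·(4)^2 = 28·16 = 448.
  V_q(n, t) = 1 + 32 + 448 = 481.
Step 2: q^n = 5^8 = 390625.
Step 3: Hamming bound ⌊q^n / V_q(n,t)⌋ = ⌊390625/481⌋ = 812.
Step 4: Compare |C| = 347 to 812: satisfied.
The claimed |C| lies below the Hamming bound.


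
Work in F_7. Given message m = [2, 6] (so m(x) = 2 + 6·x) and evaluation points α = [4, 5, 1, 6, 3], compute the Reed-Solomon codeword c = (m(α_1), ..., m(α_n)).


c = [5, 4, 1, 3, 6]

Message polynomial: m(x) = 2 + 6·x (mod 7).
For each evaluation point α_i, compute m(α_i) mod 7:
  α_1 = 4: Horner steps 6 → 5, so m(4) = 5.
  α_2 = 5: Horner steps 6 → 4, so m(5) = 4.
  α_3 = 1: Horner steps 6 → 1, so m(1) = 1.
  α_4 = 6: Horner steps 6 → 3, so m(6) = 3.
  α_5 = 3: Horner steps 6 → 6, so m(3) = 6.
Codeword c = [5, 4, 1, 3, 6] ∈ F_7^5.


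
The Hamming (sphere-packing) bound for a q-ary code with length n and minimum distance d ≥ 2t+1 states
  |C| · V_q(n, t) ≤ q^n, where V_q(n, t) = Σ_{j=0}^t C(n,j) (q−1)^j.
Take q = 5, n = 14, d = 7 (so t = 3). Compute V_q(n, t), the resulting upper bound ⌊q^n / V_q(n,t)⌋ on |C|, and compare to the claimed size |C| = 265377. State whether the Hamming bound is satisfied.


V_q(n, t) = 24809, q^n = 6103515625, Hamming bound = 246020, |C| = 265377 > bound (violated).

Step 1: Compute V_q(n, t) = Σ_{j=0}^3 C(n, j) (q−1)^j.
  j = 0: C(14,0)·(4)^0 = 1·1 = 1.
  j = 1: C(14,1)·(4)^1 = 14·4 = 56.
  j = 2: C(14,2)·(4)^2 = 91·16 = 1456.
  j = 3: C(14,3)·(4)^3 = 364·64 = 23296.
  V_q(n, t) = 1 + 56 + 1456 + 23296 = 24809.
Step 2: q^n = 5^14 = 6103515625.
Step 3: Hamming bound ⌊q^n / V_q(n,t)⌋ = ⌊6103515625/24809⌋ = 246020.
Step 4: Compare |C| = 265377 to 246020: violated.
The claimed |C| lies above the Hamming bound, so no 5-ary code of length 14 with d ≥ 7 can have 265377 codewords.


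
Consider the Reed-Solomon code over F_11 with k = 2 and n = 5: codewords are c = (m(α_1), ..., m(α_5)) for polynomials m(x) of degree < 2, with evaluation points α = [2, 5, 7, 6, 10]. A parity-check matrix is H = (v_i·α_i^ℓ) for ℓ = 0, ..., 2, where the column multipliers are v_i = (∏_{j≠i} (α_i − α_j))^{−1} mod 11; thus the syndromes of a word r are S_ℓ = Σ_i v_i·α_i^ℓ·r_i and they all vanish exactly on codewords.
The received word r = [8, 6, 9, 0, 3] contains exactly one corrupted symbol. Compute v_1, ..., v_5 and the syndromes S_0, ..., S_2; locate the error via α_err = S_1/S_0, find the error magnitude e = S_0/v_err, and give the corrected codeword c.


S = (5, 3, 4), error at position 2, error magnitude e = 4, c = [8, 2, 9, 0, 3].

Step 1: column multipliers v_i = (∏_{j≠i}(α_i − α_j))^{−1} mod 11.
  i = 1 (α = 2): (2−5)(2−7)(2−6)(2−10) = (−3)·(−5)·(−4)·(−8) = 480 ≡ 7, so v_1 = 7^{−1} = 8 (mod 11).
  i = 2 (α = 5): (5−2)(5−7)(5−6)(5−10) = 3·(−2)·(−1)·(−5) = −30 ≡ 3, so v_2 = 3^{−1} = 4 (mod 11).
  i = 3 (α = 7): (7−2)(7−5)(7−6)(7−10) = 5·2·1·(−3) = −30 ≡ 3, so v_3 = 3^{−1} = 4 (mod 11).
  i = 4 (α = 6): (6−2)(6−5)(6−7)(6−10) = 4·1·(−1)·(−4) = 16 ≡ 5, so v_4 = 5^{−1} = 9 (mod 11).
  i = 5 (α = 10): (10−2)(10−5)(10−7)(10−6) = 8·5·3·4 = 480 ≡ 7, so v_5 = 7^{−1} = 8 (mod 11).
  v = [8, 4, 4, 9, 8].
Step 2: syndromes of r = [8, 6, 9, 0, 3] (all sums mod 11).
  S_0 = Σ v_i r_i = 8·8 + 4·6 + 4·9 + 9·0 + 8·3 = 148 ≡ 5.
  S_1 = Σ v_i α_i r_i = 8·2·8 + 4·5·6 + 4·7·9 + 9·6·0 + 8·10·3 = 740 ≡ 3.
  α_i^2 mod 11 = [4, 3, 5, 3, 1].
  S_2 = Σ v_i α_i^2 r_i = 8·4·8 + 4·3·6 + 4·5·9 + 9·3·0 + 8·1·3 = 532 ≡ 4.
  S = (5, 3, 4) ≠ 0, so r is not a codeword (an error is present).
Step 3: locate the error. For a single error e at position i, S_ℓ = v_i·e·α_i^ℓ, so α_err = S_1/S_0.
  S_0^{−1} = 5^{−1} = 9 (mod 11), so α_err = 3·9 = 27 ≡ 5 = α_2. Error position i = 2.
  Consistency check: S_2/S_1 = 4·4 = 16 ≡ 5 = α_err ✓ (single-error assumption holds).
Step 4: error magnitude e = S_0/v_2 = S_0·∏_{j≠2}(α_2 − α_j) = 5·3 = 15 ≡ 4 (mod 11).
Step 5: correct position 2: c_2 = r_2 − e = 6 − 4 ≡ 2 (mod 11). Hence c = [8, 2, 9, 0, 3].
  Check: interpolating c through the α_i gives m(x) = 1 + 9·x (degree < 2) with m(α_i) = c_i for every i, so c is indeed a codeword.


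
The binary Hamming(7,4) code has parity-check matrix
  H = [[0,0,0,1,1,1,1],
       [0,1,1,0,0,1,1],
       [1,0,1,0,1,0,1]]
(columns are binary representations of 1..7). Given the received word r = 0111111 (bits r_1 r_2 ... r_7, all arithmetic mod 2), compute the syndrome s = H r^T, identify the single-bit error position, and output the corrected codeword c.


s = (0, 0, 1)^T, error position = 1, corrected codeword c = 1111111

Compute s = H r^T mod 2 one row at a time:
  s_1 = 1 + 1 + 1 + 1 = 4 ≡ 0 (mod 2).
  s_2 = 1 + 1 + 1 + 1 = 4 ≡ 0 (mod 2).
  s_3 = 0 + 1 + 1 + 1 = 3 ≡ 1 (mod 2).
s = (0, 0, 1)^T — this equals column 1 of H (binary 001), so error is at position 1.
Correct: flip bit 1 of r = 0111111 to get c = 1111111.


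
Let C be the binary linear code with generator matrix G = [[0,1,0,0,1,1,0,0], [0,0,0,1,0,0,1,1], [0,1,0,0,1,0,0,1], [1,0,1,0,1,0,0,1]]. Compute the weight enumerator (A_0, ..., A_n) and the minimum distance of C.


Weight distribution: A_0 = 1, A_2 = 1, A_3 = 5, A_4 = 3, A_5 = 2, A_6 = 3, A_7 = 1. Minimum distance d = 2.

Enumerate all 2^4 = 16 messages m ∈ F_2^4.
For each, compute codeword c = mG in F_2^8, then tally its weight.
  m = 0000 → c = 00000000, weight = 0.
  m = 1000 → c = 01001100, weight = 3.
  m = 0100 → c = 00010011, weight = 3.
  m = 1100 → c = 01011111, weight = 6.
  m = 0010 → c = 01001001, weight = 3.
  m = 1010 → c = 00000101, weight = 2.
  m = 0110 → c = 01011010, weight = 4.
  m = 1110 → c = 00010110, weight = 3.
  m = 0001 → c = 10101001, weight = 4.
  m = 1001 → c = 11100101, weight = 5.
  m = 0101 → c = 10111010, weight = 5.
  m = 1101 → c = 11110110, weight = 6.
  m = 0011 → c = 11100000, weight = 3.
  m = 1011 → c = 10101100, weight = 4.
  m = 0111 → c = 11110011, weight = 6.
  m = 1111 → c = 10111111, weight = 7.
Tally weights:
  weight 0: 1 codewords.
  weight 2: 1 codewords.
  weight 3: 5 codewords.
  weight 4: 3 codewords.
  weight 5: 2 codewords.
  weight 6: 3 codewords.
  weight 7: 1 codewords.
Minimum distance d = smallest w > 0 with A_w > 0 = 2.
Sanity: Σ A_w = 16 = 2^4 = 16 ✓.


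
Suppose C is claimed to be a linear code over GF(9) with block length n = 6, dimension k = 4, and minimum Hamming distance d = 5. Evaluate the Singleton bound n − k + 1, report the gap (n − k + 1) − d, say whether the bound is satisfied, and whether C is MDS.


Singleton RHS = n − k + 1 = 3, slack = -2, bound violated (no such code; not MDS).

Singleton bound: d ≤ n − k + 1.
Here n = 6, k = 4, so n − k + 1 = 3.
Given d = 5, check d ≤ 3: NO.
Slack = (n − k + 1) − d = -2.
The slack is negative: d = 5 exceeds n − k + 1 = 3 by 2, so the Singleton bound is violated and no linear [6, 4, 5]_9 code can exist. In particular it is not MDS (MDS requires d = n − k + 1 exactly).
Description: the claimed parameters are [6, 4, 5]_9; such a code would be impossible (violates the Singleton bound).


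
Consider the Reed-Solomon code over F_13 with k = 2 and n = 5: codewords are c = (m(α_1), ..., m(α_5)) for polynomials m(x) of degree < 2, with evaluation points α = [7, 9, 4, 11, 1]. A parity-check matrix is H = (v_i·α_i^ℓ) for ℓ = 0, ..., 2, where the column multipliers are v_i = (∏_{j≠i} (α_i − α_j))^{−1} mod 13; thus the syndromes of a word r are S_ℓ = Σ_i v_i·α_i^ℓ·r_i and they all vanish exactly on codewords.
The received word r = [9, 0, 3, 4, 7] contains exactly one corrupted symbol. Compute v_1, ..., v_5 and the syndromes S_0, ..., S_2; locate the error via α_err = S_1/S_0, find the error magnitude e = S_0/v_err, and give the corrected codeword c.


S = (1, 1, 1), error at position 5, error magnitude e = 10, c = [9, 0, 3, 4, 10].

Step 1: column multipliers v_i = (∏_{j≠i}(α_i − α_j))^{−1} mod 13.
  i = 1 (α = 7): (7−9)(7−4)(7−11)(7−1) = (−2)·3·(−4)·6 = 144 ≡ 1, so v_1 = 1^{−1} = 1 (mod 13).
  i = 2 (α = 9): (9−7)(9−4)(9−11)(9−1) = 2·5·(−2)·8 = −160 ≡ 9, so v_2 = 9^{−1} = 3 (mod 13).
  i = 3 (α = 4): (4−7)(4−9)(4−11)(4−1) = (−3)·(−5)·(−7)·3 = −315 ≡ 10, so v_3 = 10^{−1} = 4 (mod 13).
  i = 4 (α = 11): (11−7)(11−9)(11−4)(11−1) = 4·2·7·10 = 560 ≡ 1, so v_4 = 1^{−1} = 1 (mod 13).
  i = 5 (α = 1): (1−7)(1−9)(1−4)(1−11) = (−6)·(−8)·(−3)·(−10) = 1440 ≡ 10, so v_5 = 10^{−1} = 4 (mod 13).
  v = [1, 3, 4, 1, 4].
Step 2: syndromes of r = [9, 0, 3, 4, 7] (all sums mod 13).
  S_0 = Σ v_i r_i = 1·9 + 3·0 + 4·3 + 1·4 + 4·7 = 53 ≡ 1.
  S_1 = Σ v_i α_i r_i = 1·7·9 + 3·9·0 + 4·4·3 + 1·11·4 + 4·1·7 = 183 ≡ 1.
  α_i^2 mod 13 = [10, 3, 3, 4, 1].
  S_2 = Σ v_i α_i^2 r_i = 1·10·9 + 3·3·0 + 4·3·3 + 1·4·4 + 4·1·7 = 170 ≡ 1.
  S = (1, 1, 1) ≠ 0, so r is not a codeword (an error is present).
Step 3: locate the error. For a single error e at position i, S_ℓ = v_i·e·α_i^ℓ, so α_err = S_1/S_0.
  S_0^{−1} = 1^{−1} = 1 (mod 13), so α_err = 1·1 = 1 ≡ 1 = α_5. Error position i = 5.
  Consistency check: S_2/S_1 = 1·1 = 1 ≡ 1 = α_err ✓ (single-error assumption holds).
Step 4: error magnitude e = S_0/v_5 = S_0·∏_{j≠5}(α_5 − α_j) = 1·10 = 10 ≡ 10 (mod 13).
Step 5: correct position 5: c_5 = r_5 − e = 7 − 10 ≡ 10 (mod 13). Hence c = [9, 0, 3, 4, 10].
  Check: interpolating c through the α_i gives m(x) = 8 + 2·x (degree < 2) with m(α_i) = c_i for every i, so c is indeed a codeword.


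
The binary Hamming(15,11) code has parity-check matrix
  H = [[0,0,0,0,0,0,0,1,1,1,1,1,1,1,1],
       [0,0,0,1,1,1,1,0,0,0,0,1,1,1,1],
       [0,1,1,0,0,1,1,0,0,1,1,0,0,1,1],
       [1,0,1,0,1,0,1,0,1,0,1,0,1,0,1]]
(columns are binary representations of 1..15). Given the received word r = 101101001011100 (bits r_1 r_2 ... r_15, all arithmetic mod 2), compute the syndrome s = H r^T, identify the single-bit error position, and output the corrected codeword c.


s = (0, 0, 1, 1)^T, error position = 3, corrected codeword c = 100101001011100

Compute s = H r^T mod 2 one row at a time:
  s_1 = 0 + 1 + 0 + 1 + 1 + 1 + 0 + 0 = 4 ≡ 0 (mod 2).
  s_2 = 1 + 0 + 1 + 0 + 1 + 1 + 0 + 0 = 4 ≡ 0 (mod 2).
  s_3 = 0 + 1 + 1 + 0 + 0 + 1 + 0 + 0 = 3 ≡ 1 (mod 2).
  s_4 = 1 + 1 + 0 + 0 + 1 + 1 + 1 + 0 = 5 ≡ 1 (mod 2).
s = (0, 0, 1, 1)^T — this equals column 3 of H (binary 0011), so error is at position 3.
Correct: flip bit 3 of r = 101101001011100 to get c = 100101001011100.


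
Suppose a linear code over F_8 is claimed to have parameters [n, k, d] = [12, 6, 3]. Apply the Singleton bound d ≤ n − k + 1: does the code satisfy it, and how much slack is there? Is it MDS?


Singleton RHS = n − k + 1 = 7, slack = 4, bound satisfied, not MDS.

Singleton bound: d ≤ n − k + 1.
Here n = 12, k = 6, so n − k + 1 = 7.
Given d = 3, check d ≤ 7: YES.
Slack = (n − k + 1) − d = 4.
The code is NOT MDS (slack = 4 > 0).
Description: the claimed parameters are [12, 6, 3]_8; such a code would be non-MDS.


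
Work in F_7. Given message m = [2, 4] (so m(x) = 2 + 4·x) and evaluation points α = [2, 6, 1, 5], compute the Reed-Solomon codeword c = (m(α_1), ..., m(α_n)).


c = [3, 5, 6, 1]

Message polynomial: m(x) = 2 + 4·x (mod 7).
For each evaluation point α_i, compute m(α_i) mod 7:
  α_1 = 2: Horner steps 4 → 3, so m(2) = 3.
  α_2 = 6: Horner steps 4 → 5, so m(6) = 5.
  α_3 = 1: Horner steps 4 → 6, so m(1) = 6.
  α_4 = 5: Horner steps 4 → 1, so m(5) = 1.
Codeword c = [3, 5, 6, 1] ∈ F_7^4.


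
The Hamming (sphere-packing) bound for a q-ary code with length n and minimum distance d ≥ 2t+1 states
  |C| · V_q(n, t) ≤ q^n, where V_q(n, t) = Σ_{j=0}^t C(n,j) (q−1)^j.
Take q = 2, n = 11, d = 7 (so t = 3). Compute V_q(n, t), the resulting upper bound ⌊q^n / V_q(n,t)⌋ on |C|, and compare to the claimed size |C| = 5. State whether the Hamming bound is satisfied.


V_q(n, t) = 232, q^n = 2048, Hamming bound = 8, |C| = 5 ≤ bound (satisfied).

Step 1: Compute V_q(n, t) = Σ_{j=0}^3 C(n, j) (q−1)^j.
  j = 0: C(11,0)·(1)^0 = 1·1 = 1.
  j = 1: C(11,1)·(1)^1 = 11·1 = 11.
  j = 2: C(11,2)·(1)^2 = 55·1 = 55.
  j = 3: C(11,3)·(1)^3 = 165·1 = 165.
  V_q(n, t) = 1 + 11 + 55 + 165 = 232.
Step 2: q^n = 2^11 = 2048.
Step 3: Hamming bound ⌊q^n / V_q(n,t)⌋ = ⌊2048/232⌋ = 8.
Step 4: Compare |C| = 5 to 8: satisfied.
The claimed |C| lies below the Hamming bound.


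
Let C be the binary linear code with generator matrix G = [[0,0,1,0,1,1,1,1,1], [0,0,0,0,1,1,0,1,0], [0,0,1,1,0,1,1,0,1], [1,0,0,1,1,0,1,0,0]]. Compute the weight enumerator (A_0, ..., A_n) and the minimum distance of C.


Weight distribution: A_0 = 1, A_2 = 1, A_3 = 4, A_4 = 3, A_5 = 4, A_6 = 3. Minimum distance d = 2.

Enumerate all 2^4 = 16 messages m ∈ F_2^4.
For each, compute codeword c = mG in F_2^9, then tally its weight.
  m = 0000 → c = 000000000, weight = 0.
  m = 1000 → c = 001011111, weight = 6.
  m = 0100 → c = 000011010, weight = 3.
  m = 1100 → c = 001000101, weight = 3.
  m = 0010 → c = 001101101, weight = 5.
  m = 1010 → c = 000110010, weight = 3.
  m = 0110 → c = 001110111, weight = 6.
  m = 1110 → c = 000101000, weight = 2.
  m = 0001 → c = 100110100, weight = 4.
  m = 1001 → c = 101101011, weight = 6.
  m = 0101 → c = 100101110, weight = 5.
  m = 1101 → c = 101110001, weight = 5.
  m = 0011 → c = 101011001, weight = 5.
  m = 1011 → c = 100000110, weight = 3.
  m = 0111 → c = 101000011, weight = 4.
  m = 1111 → c = 100011100, weight = 4.
Tally weights:
  weight 0: 1 codewords.
  weight 2: 1 codewords.
  weight 3: 4 codewords.
  weight 4: 3 codewords.
  weight 5: 4 codewords.
  weight 6: 3 codewords.
Minimum distance d = smallest w > 0 with A_w > 0 = 2.
Sanity: Σ A_w = 16 = 2^4 = 16 ✓.


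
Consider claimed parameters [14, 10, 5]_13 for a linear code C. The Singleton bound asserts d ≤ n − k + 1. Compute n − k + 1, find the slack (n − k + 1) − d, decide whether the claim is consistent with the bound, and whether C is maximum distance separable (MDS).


Singleton RHS = n − k + 1 = 5, slack = 0, bound satisfied, MDS.

Singleton bound: d ≤ n − k + 1.
Here n = 14, k = 10, so n − k + 1 = 5.
Given d = 5, check d ≤ 5: YES.
Slack = (n − k + 1) − d = 0.
The code is MDS (slack = 0).
Description: the claimed parameters are [14, 10, 5]_13; such a code would be MDS (meets Singleton bound).


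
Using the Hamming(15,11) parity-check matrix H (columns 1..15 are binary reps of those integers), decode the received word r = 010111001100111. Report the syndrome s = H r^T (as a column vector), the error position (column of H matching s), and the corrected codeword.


s = (1, 0, 1, 0)^T, error position = 10, corrected codeword c = 010111001000111

Compute s = H r^T mod 2 one row at a time:
  s_1 = 0 + 1 + 1 + 0 + 0 + 1 + 1 + 1 = 5 ≡ 1 (mod 2).
  s_2 = 1 + 1 + 1 + 0 + 0 + 1 + 1 + 1 = 6 ≡ 0 (mod 2).
  s_3 = 1 + 0 + 1 + 0 + 1 + 0 + 1 + 1 = 5 ≡ 1 (mod 2).
  s_4 = 0 + 0 + 1 + 0 + 1 + 0 + 1 + 1 = 4 ≡ 0 (mod 2).
s = (1, 0, 1, 0)^T — this equals column 10 of H (binary 1010), so error is at position 10.
Correct: flip bit 10 of r = 010111001100111 to get c = 010111001000111.


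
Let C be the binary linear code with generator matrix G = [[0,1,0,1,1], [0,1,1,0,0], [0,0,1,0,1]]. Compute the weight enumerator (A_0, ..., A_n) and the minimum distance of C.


Weight distribution: A_0 = 1, A_1 = 1, A_2 = 3, A_3 = 3. Minimum distance d = 1.

Enumerate all 2^3 = 8 messages m ∈ F_2^3.
For each, compute codeword c = mG in F_2^5, then tally its weight.
  m = 000 → c = 00000, weight = 0.
  m = 100 → c = 01011, weight = 3.
  m = 010 → c = 01100, weight = 2.
  m = 110 → c = 00111, weight = 3.
  m = 001 → c = 00101, weight = 2.
  m = 101 → c = 01110, weight = 3.
  m = 011 → c = 01001, weight = 2.
  m = 111 → c = 00010, weight = 1.
Tally weights:
  weight 0: 1 codewords.
  weight 1: 1 codewords.
  weight 2: 3 codewords.
  weight 3: 3 codewords.
Minimum distance d = smallest w > 0 with A_w > 0 = 1.
Sanity: Σ A_w = 8 = 2^3 = 8 ✓.


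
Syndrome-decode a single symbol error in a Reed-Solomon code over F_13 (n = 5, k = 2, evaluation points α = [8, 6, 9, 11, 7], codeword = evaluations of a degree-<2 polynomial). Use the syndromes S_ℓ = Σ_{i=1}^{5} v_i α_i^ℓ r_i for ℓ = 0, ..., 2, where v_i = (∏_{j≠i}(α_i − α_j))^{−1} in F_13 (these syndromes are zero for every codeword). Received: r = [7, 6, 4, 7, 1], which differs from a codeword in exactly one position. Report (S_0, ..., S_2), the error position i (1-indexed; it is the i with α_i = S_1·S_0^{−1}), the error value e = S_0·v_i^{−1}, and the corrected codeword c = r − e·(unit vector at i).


S = (4, 6, 9), error at position 1, error magnitude e = 11, c = [9, 6, 4, 7, 1].

Step 1: column multipliers v_i = (∏_{j≠i}(α_i − α_j))^{−1} mod 13.
  i = 1 (α = 8): (8−6)(8−9)(8−11)(8−7) = 2·(−1)·(−3)·1 = 6 ≡ 6, so v_1 = 6^{−1} = 11 (mod 13).
  i = 2 (α = 6): (6−8)(6−9)(6−11)(6−7) = (−2)·(−3)·(−5)·(−1) = 30 ≡ 4, so v_2 = 4^{−1} = 10 (mod 13).
  i = 3 (α = 9): (9−8)(9−6)(9−11)(9−7) = 1·3·(−2)·2 = −12 ≡ 1, so v_3 = 1^{−1} = 1 (mod 13).
  i = 4 (α = 11): (11−8)(11−6)(11−9)(11−7) = 3·5·2·4 = 120 ≡ 3, so v_4 = 3^{−1} = 9 (mod 13).
  i = 5 (α = 7): (7−8)(7−6)(7−9)(7−11) = (−1)·1·(−2)·(−4) = −8 ≡ 5, so v_5 = 5^{−1} = 8 (mod 13).
  v = [11, 10, 1, 9, 8].
Step 2: syndromes of r = [7, 6, 4, 7, 1] (all sums mod 13).
  S_0 = Σ v_i r_i = 11·7 + 10·6 + 1·4 + 9·7 + 8·1 = 212 ≡ 4.
  S_1 = Σ v_i α_i r_i = 11·8·7 + 10·6·6 + 1·9·4 + 9·11·7 + 8·7·1 = 1761 ≡ 6.
  α_i^2 mod 13 = [12, 10, 3, 4, 10].
  S_2 = Σ v_i α_i^2 r_i = 11·12·7 + 10·10·6 + 1·3·4 + 9·4·7 + 8·10·1 = 1868 ≡ 9.
  S = (4, 6, 9) ≠ 0, so r is not a codeword (an error is present).
Step 3: locate the error. For a single error e at position i, S_ℓ = v_i·e·α_i^ℓ, so α_err = S_1/S_0.
  S_0^{−1} = 4^{−1} = 10 (mod 13), so α_err = 6·10 = 60 ≡ 8 = α_1. Error position i = 1.
  Consistency check: S_2/S_1 = 9·11 = 99 ≡ 8 = α_err ✓ (single-error assumption holds).
Step 4: error magnitude e = S_0/v_1 = S_0·∏_{j≠1}(α_1 − α_j) = 4·6 = 24 ≡ 11 (mod 13).
Step 5: correct position 1: c_1 = r_1 − e = 7 − 11 ≡ 9 (mod 13). Hence c = [9, 6, 4, 7, 1].
  Check: interpolating c through the α_i gives m(x) = 10 + 8·x (degree < 2) with m(α_i) = c_i for every i, so c is indeed a codeword.


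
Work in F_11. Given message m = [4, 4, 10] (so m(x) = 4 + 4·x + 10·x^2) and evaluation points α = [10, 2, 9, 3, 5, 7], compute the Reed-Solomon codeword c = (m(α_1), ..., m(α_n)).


c = [10, 8, 3, 7, 10, 5]

Message polynomial: m(x) = 4 + 4·x + 10·x^2 (mod 11).
For each evaluation point α_i, compute m(α_i) mod 11:
  α_1 = 10: Horner steps 10 → 5 → 10, so m(10) = 10.
  α_2 = 2: Horner steps 10 → 2 → 8, so m(2) = 8.
  α_3 = 9: Horner steps 10 → 6 → 3, so m(9) = 3.
  α_4 = 3: Horner steps 10 → 1 → 7, so m(3) = 7.
  α_5 = 5: Horner steps 10 → 10 → 10, so m(5) = 10.
  α_6 = 7: Horner steps 10 → 8 → 5, so m(7) = 5.
Codeword c = [10, 8, 3, 7, 10, 5] ∈ F_11^6.


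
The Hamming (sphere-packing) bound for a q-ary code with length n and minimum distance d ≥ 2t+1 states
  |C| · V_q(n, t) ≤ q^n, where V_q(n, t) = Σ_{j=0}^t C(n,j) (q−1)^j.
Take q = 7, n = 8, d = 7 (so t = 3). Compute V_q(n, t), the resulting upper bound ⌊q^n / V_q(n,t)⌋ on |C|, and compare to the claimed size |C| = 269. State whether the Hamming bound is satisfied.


V_q(n, t) = 13153, q^n = 5764801, Hamming bound = 438, |C| = 269 ≤ bound (satisfied).

Step 1: Compute V_q(n, t) = Σ_{j=0}^3 C(n, j) (q−1)^j.
  j = 0: C(8,0)·(6)^0 = 1·1 = 1.
  j = 1: C(8,1)·(6)^1 = 8·6 = 48.
  j = 2: C(8,2)·(6)^2 = 28·36 = 1008.
  j = 3: C(8,3)·(6)^3 = 56·216 = 12096.
  V_q(n, t) = 1 + 48 + 1008 + 12096 = 13153.
Step 2: q^n = 7^8 = 5764801.
Step 3: Hamming bound ⌊q^n / V_q(n,t)⌋ = ⌊5764801/13153⌋ = 438.
Step 4: Compare |C| = 269 to 438: satisfied.
The claimed |C| lies below the Hamming bound.
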